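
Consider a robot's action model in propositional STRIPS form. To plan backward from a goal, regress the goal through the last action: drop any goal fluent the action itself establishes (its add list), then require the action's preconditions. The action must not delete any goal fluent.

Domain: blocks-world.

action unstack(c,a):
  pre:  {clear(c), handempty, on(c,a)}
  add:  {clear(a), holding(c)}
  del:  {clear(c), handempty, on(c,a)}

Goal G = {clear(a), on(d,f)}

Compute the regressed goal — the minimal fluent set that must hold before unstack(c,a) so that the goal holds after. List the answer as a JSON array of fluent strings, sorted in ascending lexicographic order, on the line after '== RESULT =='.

Regress:
  G ∩ del = {}  (empty — regression defined)
  G \ add = {clear(a), on(d,f)} \ {clear(a), holding(c)} = {on(d,f)}
  ∪ pre   = {on(d,f)} ∪ {clear(c), handempty, on(c,a)}
          = {clear(c), handempty, on(c,a), on(d,f)}

== RESULT ==
["clear(c)", "handempty", "on(c,a)", "on(d,f)"]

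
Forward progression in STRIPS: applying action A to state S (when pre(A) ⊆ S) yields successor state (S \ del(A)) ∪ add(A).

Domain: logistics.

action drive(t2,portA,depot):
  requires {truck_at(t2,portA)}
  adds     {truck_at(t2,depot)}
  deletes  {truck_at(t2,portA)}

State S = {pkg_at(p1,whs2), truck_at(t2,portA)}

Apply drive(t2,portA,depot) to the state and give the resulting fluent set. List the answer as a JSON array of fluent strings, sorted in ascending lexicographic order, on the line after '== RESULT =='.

Progress:
  pre ⊆ S: {truck_at(t2,portA)} ⊆ S  — applicable
  S \ del = {pkg_at(p1,whs2)}
  ∪ add   = {pkg_at(p1,whs2), truck_at(t2,depot)}

== RESULT ==
["pkg_at(p1,whs2)", "truck_at(t2,depot)"]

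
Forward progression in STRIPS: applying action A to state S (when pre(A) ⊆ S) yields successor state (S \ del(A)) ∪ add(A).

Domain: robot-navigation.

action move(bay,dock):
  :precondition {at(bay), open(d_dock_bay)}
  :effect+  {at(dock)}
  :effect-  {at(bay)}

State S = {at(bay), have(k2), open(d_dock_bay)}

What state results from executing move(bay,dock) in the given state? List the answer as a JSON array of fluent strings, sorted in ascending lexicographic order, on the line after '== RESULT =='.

Progress:
  pre ⊆ S: {at(bay), open(d_dock_bay)} ⊆ S  — applicable
  S \ del = {have(k2), open(d_dock_bay)}
  ∪ add   = {at(dock), have(k2), open(d_dock_bay)}

== RESULT ==
["at(dock)", "have(k2)", "open(d_dock_bay)"]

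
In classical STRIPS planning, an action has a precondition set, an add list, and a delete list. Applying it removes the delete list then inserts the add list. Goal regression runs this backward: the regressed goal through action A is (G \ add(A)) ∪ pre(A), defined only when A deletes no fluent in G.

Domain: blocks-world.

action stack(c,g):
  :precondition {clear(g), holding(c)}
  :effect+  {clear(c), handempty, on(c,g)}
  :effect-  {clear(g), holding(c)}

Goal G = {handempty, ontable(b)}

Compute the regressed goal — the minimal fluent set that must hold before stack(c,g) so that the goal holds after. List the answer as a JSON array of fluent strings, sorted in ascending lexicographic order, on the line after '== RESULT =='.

Compute (G \ add) ∪ pre:
  G ∩ del = {}  (empty — regression defined)
  G \ add = {handempty, ontable(b)} \ {clear(c), handempty, on(c,g)} = {ontable(b)}
  ∪ pre   = {ontable(b)} ∪ {clear(g), holding(c)}
          = {clear(g), holding(c), ontable(b)}

== RESULT ==
["clear(g)", "holding(c)", "ontable(b)"]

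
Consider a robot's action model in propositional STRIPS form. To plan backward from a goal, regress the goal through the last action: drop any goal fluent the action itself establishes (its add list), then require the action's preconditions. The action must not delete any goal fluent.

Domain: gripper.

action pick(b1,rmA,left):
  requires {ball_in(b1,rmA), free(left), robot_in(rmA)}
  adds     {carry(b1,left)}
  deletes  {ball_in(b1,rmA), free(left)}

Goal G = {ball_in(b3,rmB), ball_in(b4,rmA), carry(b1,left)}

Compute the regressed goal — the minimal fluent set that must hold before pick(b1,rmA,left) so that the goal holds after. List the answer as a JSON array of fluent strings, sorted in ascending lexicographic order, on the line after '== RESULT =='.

Compute (G \ add) ∪ pre:
  G ∩ del = {}  (empty — regression defined)
  G \ add = {ball_in(b3,rmB), ball_in(b4,rmA), carry(b1,left)} \ {carry(b1,left)} = {ball_in(b3,rmB), ball_in(b4,rmA)}
  ∪ pre   = {ball_in(b3,rmB), ball_in(b4,rmA)} ∪ {ball_in(b1,rmA), free(left), robot_in(rmA)}
          = {ball_in(b1,rmA), ball_in(b3,rmB), ball_in(b4,rmA), free(left), robot_in(rmA)}

== RESULT ==
["ball_in(b1,rmA)", "ball_in(b3,rmB)", "ball_in(b4,rmA)", "free(left)", "robot_in(rmA)"]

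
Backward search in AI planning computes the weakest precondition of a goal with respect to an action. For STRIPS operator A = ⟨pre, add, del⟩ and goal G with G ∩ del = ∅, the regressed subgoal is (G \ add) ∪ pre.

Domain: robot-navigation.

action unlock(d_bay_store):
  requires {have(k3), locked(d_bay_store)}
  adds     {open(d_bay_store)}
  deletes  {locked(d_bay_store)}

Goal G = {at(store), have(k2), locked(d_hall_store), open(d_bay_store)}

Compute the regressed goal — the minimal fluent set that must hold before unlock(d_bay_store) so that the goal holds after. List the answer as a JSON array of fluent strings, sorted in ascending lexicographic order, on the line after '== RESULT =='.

Compute (G \ add) ∪ pre:
  G ∩ del = {}  (empty — regression defined)
  G \ add = {at(store), have(k2), locked(d_hall_store), open(d_bay_store)} \ {open(d_bay_store)} = {at(store), have(k2), locked(d_hall_store)}
  ∪ pre   = {at(store), have(k2), locked(d_hall_store)} ∪ {have(k3), locked(d_bay_store)}
          = {at(store), have(k2), have(k3), locked(d_bay_store), locked(d_hall_store)}

== RESULT ==
["at(store)", "have(k2)", "have(k3)", "locked(d_bay_store)", "locked(d_hall_store)"]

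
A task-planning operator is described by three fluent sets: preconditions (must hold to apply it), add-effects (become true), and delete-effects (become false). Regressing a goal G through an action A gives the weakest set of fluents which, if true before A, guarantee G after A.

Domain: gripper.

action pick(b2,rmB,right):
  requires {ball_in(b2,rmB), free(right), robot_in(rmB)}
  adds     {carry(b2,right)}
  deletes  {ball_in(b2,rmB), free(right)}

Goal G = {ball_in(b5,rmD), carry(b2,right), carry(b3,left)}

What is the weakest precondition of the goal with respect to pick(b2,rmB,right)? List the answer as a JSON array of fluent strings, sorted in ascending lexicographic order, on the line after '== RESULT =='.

Regress:
  G ∩ del = {}  (empty — regression defined)
  G \ add = {ball_in(b5,rmD), carry(b2,right), carry(b3,left)} \ {carry(b2,right)} = {ball_in(b5,rmD), carry(b3,left)}
  ∪ pre   = {ball_in(b5,rmD), carry(b3,left)} ∪ {ball_in(b2,rmB), free(right), robot_in(rmB)}
          = {ball_in(b2,rmB), ball_in(b5,rmD), carry(b3,left), free(right), robot_in(rmB)}

== RESULT ==
["ball_in(b2,rmB)", "ball_in(b5,rmD)", "carry(b3,left)", "free(right)", "robot_in(rmB)"]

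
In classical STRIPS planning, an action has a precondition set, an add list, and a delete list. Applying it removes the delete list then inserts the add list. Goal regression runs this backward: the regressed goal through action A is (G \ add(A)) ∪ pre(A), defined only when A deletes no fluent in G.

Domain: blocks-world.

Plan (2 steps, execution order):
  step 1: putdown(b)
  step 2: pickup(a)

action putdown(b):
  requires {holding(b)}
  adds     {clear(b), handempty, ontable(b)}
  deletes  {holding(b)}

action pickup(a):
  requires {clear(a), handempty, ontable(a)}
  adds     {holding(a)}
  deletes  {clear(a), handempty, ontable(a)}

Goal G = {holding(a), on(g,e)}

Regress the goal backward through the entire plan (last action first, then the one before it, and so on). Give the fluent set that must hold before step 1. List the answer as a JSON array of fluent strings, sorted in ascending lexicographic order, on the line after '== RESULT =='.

Regress step by step:
  through step 2 (pickup(a)): drop {holding(a)}, keep {on(g,e)}, require {clear(a), handempty, ontable(a)}
    → {clear(a), handempty, on(g,e), ontable(a)}
  through step 1 (putdown(b)): drop {handempty}, keep {clear(a), on(g,e), ontable(a)}, require {holding(b)}
    → {clear(a), holding(b), on(g,e), ontable(a)}

== RESULT ==
["clear(a)", "holding(b)", "on(g,e)", "ontable(a)"]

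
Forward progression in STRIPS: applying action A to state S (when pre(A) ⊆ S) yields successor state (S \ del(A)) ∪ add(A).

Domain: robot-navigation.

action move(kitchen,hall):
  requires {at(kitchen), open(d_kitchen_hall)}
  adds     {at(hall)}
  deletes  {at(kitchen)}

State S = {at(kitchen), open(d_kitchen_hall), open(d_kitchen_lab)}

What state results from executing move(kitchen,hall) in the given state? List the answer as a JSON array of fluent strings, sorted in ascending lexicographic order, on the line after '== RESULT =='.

Compute (S \ del) ∪ add:
  pre ⊆ S: {at(kitchen), open(d_kitchen_hall)} ⊆ S  — applicable
  S \ del = {open(d_kitchen_hall), open(d_kitchen_lab)}
  ∪ add   = {at(hall), open(d_kitchen_hall), open(d_kitchen_lab)}

== RESULT ==
["at(hall)", "open(d_kitchen_hall)", "open(d_kitchen_lab)"]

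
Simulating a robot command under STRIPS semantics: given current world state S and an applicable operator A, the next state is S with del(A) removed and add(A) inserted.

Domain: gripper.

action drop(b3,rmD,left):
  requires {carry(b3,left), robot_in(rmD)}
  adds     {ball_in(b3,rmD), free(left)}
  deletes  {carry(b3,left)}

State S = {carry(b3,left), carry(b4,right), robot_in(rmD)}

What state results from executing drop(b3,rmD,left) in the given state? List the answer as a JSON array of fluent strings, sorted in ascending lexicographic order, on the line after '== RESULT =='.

Progress:
  pre ⊆ S: {carry(b3,left), robot_in(rmD)} ⊆ S  — applicable
  S \ del = {carry(b4,right), robot_in(rmD)}
  ∪ add   = {ball_in(b3,rmD), carry(b4,right), free(left), robot_in(rmD)}

== RESULT ==
["ball_in(b3,rmD)", "carry(b4,right)", "free(left)", "robot_in(rmD)"]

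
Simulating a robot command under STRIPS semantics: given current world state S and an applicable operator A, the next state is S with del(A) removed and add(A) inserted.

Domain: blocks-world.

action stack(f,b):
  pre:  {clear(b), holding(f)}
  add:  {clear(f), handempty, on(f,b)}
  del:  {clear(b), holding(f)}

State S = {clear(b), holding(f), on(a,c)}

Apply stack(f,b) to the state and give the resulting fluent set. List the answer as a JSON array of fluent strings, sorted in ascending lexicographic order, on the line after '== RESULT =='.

Compute (S \ del) ∪ add:
  pre ⊆ S: {clear(b), holding(f)} ⊆ S  — applicable
  S \ del = {on(a,c)}
  ∪ add   = {clear(f), handempty, on(a,c), on(f,b)}

== RESULT ==
["clear(f)", "handempty", "on(a,c)", "on(f,b)"]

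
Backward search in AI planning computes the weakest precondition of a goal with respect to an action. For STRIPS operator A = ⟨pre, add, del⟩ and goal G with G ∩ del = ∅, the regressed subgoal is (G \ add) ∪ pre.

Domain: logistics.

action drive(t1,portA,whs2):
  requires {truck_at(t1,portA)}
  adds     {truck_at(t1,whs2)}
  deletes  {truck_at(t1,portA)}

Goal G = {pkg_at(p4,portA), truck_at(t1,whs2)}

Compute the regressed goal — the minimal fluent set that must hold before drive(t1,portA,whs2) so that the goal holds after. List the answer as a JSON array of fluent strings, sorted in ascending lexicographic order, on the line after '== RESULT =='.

Compute (G \ add) ∪ pre:
  G ∩ del = {}  (empty — regression defined)
  G \ add = {pkg_at(p4,portA), truck_at(t1,whs2)} \ {truck_at(t1,whs2)} = {pkg_at(p4,portA)}
  ∪ pre   = {pkg_at(p4,portA)} ∪ {truck_at(t1,portA)}
          = {pkg_at(p4,portA), truck_at(t1,portA)}

== RESULT ==
["pkg_at(p4,portA)", "truck_at(t1,portA)"]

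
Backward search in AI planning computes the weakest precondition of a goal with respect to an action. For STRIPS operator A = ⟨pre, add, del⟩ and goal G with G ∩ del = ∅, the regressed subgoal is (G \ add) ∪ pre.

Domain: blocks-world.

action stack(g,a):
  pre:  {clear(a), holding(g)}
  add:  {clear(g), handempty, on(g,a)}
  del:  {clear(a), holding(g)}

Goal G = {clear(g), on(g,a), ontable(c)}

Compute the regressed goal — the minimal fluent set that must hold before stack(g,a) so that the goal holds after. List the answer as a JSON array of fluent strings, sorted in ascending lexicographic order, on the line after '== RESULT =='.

Compute (G \ add) ∪ pre:
  G ∩ del = {}  (empty — regression defined)
  G \ add = {clear(g), on(g,a), ontable(c)} \ {clear(g), handempty, on(g,a)} = {ontable(c)}
  ∪ pre   = {ontable(c)} ∪ {clear(a), holding(g)}
          = {clear(a), holding(g), ontable(c)}

== RESULT ==
["clear(a)", "holding(g)", "ontable(c)"]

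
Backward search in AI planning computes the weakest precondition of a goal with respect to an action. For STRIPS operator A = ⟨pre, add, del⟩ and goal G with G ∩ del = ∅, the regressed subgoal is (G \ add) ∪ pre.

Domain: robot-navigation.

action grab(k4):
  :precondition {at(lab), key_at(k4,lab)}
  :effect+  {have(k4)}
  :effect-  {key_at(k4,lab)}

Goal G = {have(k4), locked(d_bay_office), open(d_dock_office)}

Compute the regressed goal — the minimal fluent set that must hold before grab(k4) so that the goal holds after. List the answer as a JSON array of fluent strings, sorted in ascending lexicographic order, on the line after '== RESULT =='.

Compute (G \ add) ∪ pre:
  G ∩ del = {}  (empty — regression defined)
  G \ add = {have(k4), locked(d_bay_office), open(d_dock_office)} \ {have(k4)} = {locked(d_bay_office), open(d_dock_office)}
  ∪ pre   = {locked(d_bay_office), open(d_dock_office)} ∪ {at(lab), key_at(k4,lab)}
          = {at(lab), key_at(k4,lab), locked(d_bay_office), open(d_dock_office)}

== RESULT ==
["at(lab)", "key_at(k4,lab)", "locked(d_bay_office)", "open(d_dock_office)"]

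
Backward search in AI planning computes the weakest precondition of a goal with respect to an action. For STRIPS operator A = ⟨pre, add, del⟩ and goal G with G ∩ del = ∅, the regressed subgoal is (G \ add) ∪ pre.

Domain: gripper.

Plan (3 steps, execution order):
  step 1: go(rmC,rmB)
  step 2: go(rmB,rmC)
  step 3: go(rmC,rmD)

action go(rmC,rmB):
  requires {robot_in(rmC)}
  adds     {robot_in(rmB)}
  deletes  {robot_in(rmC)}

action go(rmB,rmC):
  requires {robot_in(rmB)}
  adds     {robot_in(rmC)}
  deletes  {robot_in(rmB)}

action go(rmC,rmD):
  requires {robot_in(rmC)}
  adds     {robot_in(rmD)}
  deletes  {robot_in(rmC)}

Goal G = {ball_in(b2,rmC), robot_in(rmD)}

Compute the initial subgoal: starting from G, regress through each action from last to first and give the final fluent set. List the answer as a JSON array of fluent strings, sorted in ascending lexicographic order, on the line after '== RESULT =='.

Work backward from the goal:
  through step 3 (go(rmC,rmD)): drop {robot_in(rmD)}, keep {ball_in(b2,rmC)}, require {robot_in(rmC)}
    → {ball_in(b2,rmC), robot_in(rmC)}
  through step 2 (go(rmB,rmC)): drop {robot_in(rmC)}, keep {ball_in(b2,rmC)}, require {robot_in(rmB)}
    → {ball_in(b2,rmC), robot_in(rmB)}
  through step 1 (go(rmC,rmB)): drop {robot_in(rmB)}, keep {ball_in(b2,rmC)}, require {robot_in(rmC)}
    → {ball_in(b2,rmC), robot_in(rmC)}

== RESULT ==
["ball_in(b2,rmC)", "robot_in(rmC)"]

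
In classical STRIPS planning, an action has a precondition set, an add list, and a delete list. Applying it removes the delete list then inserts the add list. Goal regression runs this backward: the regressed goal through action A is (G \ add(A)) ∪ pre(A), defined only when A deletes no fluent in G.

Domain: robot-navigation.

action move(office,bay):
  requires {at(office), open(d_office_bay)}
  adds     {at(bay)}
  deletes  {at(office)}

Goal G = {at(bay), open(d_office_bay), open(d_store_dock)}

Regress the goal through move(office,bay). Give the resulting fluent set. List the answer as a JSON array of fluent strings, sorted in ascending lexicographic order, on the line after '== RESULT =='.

Regress:
  G ∩ del = {}  (empty — regression defined)
  G \ add = {at(bay), open(d_office_bay), open(d_store_dock)} \ {at(bay)} = {open(d_office_bay), open(d_store_dock)}
  ∪ pre   = {open(d_office_bay), open(d_store_dock)} ∪ {at(office), open(d_office_bay)}
          = {at(office), open(d_office_bay), open(d_store_dock)}

== RESULT ==
["at(office)", "open(d_office_bay)", "open(d_store_dock)"]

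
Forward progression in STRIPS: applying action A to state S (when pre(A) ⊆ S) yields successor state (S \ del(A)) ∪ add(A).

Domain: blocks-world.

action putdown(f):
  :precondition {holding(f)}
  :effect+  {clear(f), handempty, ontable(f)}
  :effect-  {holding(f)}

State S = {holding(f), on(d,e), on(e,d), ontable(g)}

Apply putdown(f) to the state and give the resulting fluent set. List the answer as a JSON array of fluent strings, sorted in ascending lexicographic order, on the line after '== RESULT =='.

Compute (S \ del) ∪ add:
  pre ⊆ S: {holding(f)} ⊆ S  — applicable
  S \ del = {on(d,e), on(e,d), ontable(g)}
  ∪ add   = {clear(f), handempty, on(d,e), on(e,d), ontable(f), ontable(g)}

== RESULT ==
["clear(f)", "handempty", "on(d,e)", "on(e,d)", "ontable(f)", "ontable(g)"]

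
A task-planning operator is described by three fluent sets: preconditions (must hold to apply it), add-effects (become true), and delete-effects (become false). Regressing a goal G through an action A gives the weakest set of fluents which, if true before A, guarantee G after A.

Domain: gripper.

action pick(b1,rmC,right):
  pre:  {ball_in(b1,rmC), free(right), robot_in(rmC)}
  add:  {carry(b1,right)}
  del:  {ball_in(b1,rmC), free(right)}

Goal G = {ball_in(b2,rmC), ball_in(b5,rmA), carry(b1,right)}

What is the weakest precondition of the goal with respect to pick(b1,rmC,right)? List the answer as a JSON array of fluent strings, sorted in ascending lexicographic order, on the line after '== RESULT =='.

Compute (G \ add) ∪ pre:
  G ∩ del = {}  (empty — regression defined)
  G \ add = {ball_in(b2,rmC), ball_in(b5,rmA), carry(b1,right)} \ {carry(b1,right)} = {ball_in(b2,rmC), ball_in(b5,rmA)}
  ∪ pre   = {ball_in(b2,rmC), ball_in(b5,rmA)} ∪ {ball_in(b1,rmC), free(right), robot_in(rmC)}
          = {ball_in(b1,rmC), ball_in(b2,rmC), ball_in(b5,rmA), free(right), robot_in(rmC)}

== RESULT ==
["ball_in(b1,rmC)", "ball_in(b2,rmC)", "ball_in(b5,rmA)", "free(right)", "robot_in(rmC)"]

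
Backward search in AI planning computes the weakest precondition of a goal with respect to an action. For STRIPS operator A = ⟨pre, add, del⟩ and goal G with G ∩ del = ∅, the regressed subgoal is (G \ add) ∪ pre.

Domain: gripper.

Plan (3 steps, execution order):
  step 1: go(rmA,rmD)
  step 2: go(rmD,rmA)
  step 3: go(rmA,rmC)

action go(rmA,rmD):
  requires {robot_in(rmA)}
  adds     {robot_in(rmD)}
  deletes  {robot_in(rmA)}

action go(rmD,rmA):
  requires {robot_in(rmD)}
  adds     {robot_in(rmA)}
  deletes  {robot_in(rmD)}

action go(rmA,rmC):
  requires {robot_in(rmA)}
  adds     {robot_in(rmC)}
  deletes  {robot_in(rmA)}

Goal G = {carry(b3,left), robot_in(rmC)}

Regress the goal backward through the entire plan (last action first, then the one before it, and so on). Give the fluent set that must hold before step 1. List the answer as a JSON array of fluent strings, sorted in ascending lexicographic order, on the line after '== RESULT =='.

Regress step by step:
  through step 3 (go(rmA,rmC)): drop {robot_in(rmC)}, keep {carry(b3,left)}, require {robot_in(rmA)}
    → {carry(b3,left), robot_in(rmA)}
  through step 2 (go(rmD,rmA)): drop {robot_in(rmA)}, keep {carry(b3,left)}, require {robot_in(rmD)}
    → {carry(b3,left), robot_in(rmD)}
  through step 1 (go(rmA,rmD)): drop {robot_in(rmD)}, keep {carry(b3,left)}, require {robot_in(rmA)}
    → {carry(b3,left), robot_in(rmA)}

== RESULT ==
["carry(b3,left)", "robot_in(rmA)"]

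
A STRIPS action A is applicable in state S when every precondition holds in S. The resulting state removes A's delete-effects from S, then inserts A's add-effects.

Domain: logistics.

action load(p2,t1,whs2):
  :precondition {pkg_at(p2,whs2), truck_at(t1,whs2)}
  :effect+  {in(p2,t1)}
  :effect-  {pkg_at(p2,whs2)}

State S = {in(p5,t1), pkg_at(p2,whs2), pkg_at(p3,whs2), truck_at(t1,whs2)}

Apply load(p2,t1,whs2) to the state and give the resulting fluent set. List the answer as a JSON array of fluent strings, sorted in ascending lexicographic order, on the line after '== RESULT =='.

Compute (S \ del) ∪ add:
  pre ⊆ S: {pkg_at(p2,whs2), truck_at(t1,whs2)} ⊆ S  — applicable
  S \ del = {in(p5,t1), pkg_at(p3,whs2), truck_at(t1,whs2)}
  ∪ add   = {in(p2,t1), in(p5,t1), pkg_at(p3,whs2), truck_at(t1,whs2)}

== RESULT ==
["in(p2,t1)", "in(p5,t1)", "pkg_at(p3,whs2)", "truck_at(t1,whs2)"]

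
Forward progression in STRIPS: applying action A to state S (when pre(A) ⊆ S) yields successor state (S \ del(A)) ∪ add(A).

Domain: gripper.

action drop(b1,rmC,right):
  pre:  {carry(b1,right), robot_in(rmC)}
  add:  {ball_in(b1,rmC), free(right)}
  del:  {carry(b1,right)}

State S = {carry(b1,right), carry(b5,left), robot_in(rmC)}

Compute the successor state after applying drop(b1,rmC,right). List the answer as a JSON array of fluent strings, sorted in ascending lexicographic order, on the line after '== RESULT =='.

Progress:
  pre ⊆ S: {carry(b1,right), robot_in(rmC)} ⊆ S  — applicable
  S \ del = {carry(b5,left), robot_in(rmC)}
  ∪ add   = {ball_in(b1,rmC), carry(b5,left), free(right), robot_in(rmC)}

== RESULT ==
["ball_in(b1,rmC)", "carry(b5,left)", "free(right)", "robot_in(rmC)"]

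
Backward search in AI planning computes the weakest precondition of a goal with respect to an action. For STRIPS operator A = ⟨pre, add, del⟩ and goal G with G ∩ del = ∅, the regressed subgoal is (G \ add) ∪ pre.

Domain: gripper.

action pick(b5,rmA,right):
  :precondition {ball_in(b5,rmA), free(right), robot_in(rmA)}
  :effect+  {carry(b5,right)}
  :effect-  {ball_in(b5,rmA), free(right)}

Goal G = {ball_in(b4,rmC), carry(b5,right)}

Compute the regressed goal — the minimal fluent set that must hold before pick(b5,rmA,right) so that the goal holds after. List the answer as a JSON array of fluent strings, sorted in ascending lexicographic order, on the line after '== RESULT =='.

Regress:
  G ∩ del = {}  (empty — regression defined)
  G \ add = {ball_in(b4,rmC), carry(b5,right)} \ {carry(b5,right)} = {ball_in(b4,rmC)}
  ∪ pre   = {ball_in(b4,rmC)} ∪ {ball_in(b5,rmA), free(right), robot_in(rmA)}
          = {ball_in(b4,rmC), ball_in(b5,rmA), free(right), robot_in(rmA)}

== RESULT ==
["ball_in(b4,rmC)", "ball_in(b5,rmA)", "free(right)", "robot_in(rmA)"]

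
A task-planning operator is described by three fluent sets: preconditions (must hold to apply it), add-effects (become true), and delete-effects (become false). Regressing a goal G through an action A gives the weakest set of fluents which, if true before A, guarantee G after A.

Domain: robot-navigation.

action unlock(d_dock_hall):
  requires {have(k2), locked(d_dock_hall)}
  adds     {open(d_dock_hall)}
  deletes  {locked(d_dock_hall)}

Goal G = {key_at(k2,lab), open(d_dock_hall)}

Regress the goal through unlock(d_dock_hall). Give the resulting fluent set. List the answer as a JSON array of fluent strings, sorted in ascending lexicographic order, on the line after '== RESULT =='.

Compute (G \ add) ∪ pre:
  G ∩ del = {}  (empty — regression defined)
  G \ add = {key_at(k2,lab), open(d_dock_hall)} \ {open(d_dock_hall)} = {key_at(k2,lab)}
  ∪ pre   = {key_at(k2,lab)} ∪ {have(k2), locked(d_dock_hall)}
          = {have(k2), key_at(k2,lab), locked(d_dock_hall)}

== RESULT ==
["have(k2)", "key_at(k2,lab)", "locked(d_dock_hall)"]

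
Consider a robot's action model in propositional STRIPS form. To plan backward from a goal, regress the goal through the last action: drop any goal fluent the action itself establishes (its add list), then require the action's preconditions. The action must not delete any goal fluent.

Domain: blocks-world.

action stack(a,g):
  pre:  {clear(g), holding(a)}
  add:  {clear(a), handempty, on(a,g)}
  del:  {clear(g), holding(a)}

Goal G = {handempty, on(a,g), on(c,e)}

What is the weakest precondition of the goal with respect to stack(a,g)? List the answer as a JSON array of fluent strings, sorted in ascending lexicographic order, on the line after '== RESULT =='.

Regress:
  G ∩ del = {}  (empty — regression defined)
  G \ add = {handempty, on(a,g), on(c,e)} \ {clear(a), handempty, on(a,g)} = {on(c,e)}
  ∪ pre   = {on(c,e)} ∪ {clear(g), holding(a)}
          = {clear(g), holding(a), on(c,e)}

== RESULT ==
["clear(g)", "holding(a)", "on(c,e)"]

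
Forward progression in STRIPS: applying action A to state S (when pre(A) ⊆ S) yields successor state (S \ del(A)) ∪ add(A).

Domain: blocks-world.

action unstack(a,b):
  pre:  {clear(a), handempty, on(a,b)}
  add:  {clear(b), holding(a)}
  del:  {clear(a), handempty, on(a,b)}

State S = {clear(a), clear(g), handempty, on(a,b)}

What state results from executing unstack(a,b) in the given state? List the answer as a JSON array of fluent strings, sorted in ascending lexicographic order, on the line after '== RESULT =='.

Compute (S \ del) ∪ add:
  pre ⊆ S: {clear(a), handempty, on(a,b)} ⊆ S  — applicable
  S \ del = {clear(g)}
  ∪ add   = {clear(b), clear(g), holding(a)}

== RESULT ==
["clear(b)", "clear(g)", "holding(a)"]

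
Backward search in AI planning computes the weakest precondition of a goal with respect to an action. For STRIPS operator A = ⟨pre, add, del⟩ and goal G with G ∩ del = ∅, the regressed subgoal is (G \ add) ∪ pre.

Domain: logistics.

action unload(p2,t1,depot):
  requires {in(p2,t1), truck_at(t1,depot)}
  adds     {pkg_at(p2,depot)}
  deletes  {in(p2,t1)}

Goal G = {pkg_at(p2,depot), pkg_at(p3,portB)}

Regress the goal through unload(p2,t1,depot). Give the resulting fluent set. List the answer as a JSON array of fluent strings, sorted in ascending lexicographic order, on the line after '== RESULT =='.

Compute (G \ add) ∪ pre:
  G ∩ del = {}  (empty — regression defined)
  G \ add = {pkg_at(p2,depot), pkg_at(p3,portB)} \ {pkg_at(p2,depot)} = {pkg_at(p3,portB)}
  ∪ pre   = {pkg_at(p3,portB)} ∪ {in(p2,t1), truck_at(t1,depot)}
          = {in(p2,t1), pkg_at(p3,portB), truck_at(t1,depot)}

== RESULT ==
["in(p2,t1)", "pkg_at(p3,portB)", "truck_at(t1,depot)"]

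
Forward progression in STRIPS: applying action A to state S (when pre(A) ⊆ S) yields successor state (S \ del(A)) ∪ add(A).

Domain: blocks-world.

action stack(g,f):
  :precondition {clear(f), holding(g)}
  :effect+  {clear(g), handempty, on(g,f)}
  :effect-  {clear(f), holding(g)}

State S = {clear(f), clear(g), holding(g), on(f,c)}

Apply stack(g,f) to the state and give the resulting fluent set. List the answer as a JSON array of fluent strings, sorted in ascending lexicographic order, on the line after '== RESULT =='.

Progress:
  pre ⊆ S: {clear(f), holding(g)} ⊆ S  — applicable
  S \ del = {clear(g), on(f,c)}
  ∪ add   = {clear(g), handempty, on(f,c), on(g,f)}

== RESULT ==
["clear(g)", "handempty", "on(f,c)", "on(g,f)"]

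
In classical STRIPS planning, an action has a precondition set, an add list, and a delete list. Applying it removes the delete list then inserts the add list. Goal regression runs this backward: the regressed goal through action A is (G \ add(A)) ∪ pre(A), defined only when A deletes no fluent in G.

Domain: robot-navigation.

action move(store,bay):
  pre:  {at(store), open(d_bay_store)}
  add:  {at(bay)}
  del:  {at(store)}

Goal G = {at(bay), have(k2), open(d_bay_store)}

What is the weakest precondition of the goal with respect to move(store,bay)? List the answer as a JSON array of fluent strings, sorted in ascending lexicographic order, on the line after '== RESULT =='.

Compute (G \ add) ∪ pre:
  G ∩ del = {}  (empty — regression defined)
  G \ add = {at(bay), have(k2), open(d_bay_store)} \ {at(bay)} = {have(k2), open(d_bay_store)}
  ∪ pre   = {have(k2), open(d_bay_store)} ∪ {at(store), open(d_bay_store)}
          = {at(store), have(k2), open(d_bay_store)}

== RESULT ==
["at(store)", "have(k2)", "open(d_bay_store)"]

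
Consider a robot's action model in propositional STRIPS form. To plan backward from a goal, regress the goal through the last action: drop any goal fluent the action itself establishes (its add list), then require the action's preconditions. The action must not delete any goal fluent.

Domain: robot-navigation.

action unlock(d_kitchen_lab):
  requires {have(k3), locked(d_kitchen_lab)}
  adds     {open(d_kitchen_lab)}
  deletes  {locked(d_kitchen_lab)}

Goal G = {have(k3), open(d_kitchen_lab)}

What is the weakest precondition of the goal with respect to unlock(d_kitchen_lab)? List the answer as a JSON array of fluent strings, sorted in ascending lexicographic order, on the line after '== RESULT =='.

Regress:
  G ∩ del = {}  (empty — regression defined)
  G \ add = {have(k3), open(d_kitchen_lab)} \ {open(d_kitchen_lab)} = {have(k3)}
  ∪ pre   = {have(k3)} ∪ {have(k3), locked(d_kitchen_lab)}
          = {have(k3), locked(d_kitchen_lab)}

== RESULT ==
["have(k3)", "locked(d_kitchen_lab)"]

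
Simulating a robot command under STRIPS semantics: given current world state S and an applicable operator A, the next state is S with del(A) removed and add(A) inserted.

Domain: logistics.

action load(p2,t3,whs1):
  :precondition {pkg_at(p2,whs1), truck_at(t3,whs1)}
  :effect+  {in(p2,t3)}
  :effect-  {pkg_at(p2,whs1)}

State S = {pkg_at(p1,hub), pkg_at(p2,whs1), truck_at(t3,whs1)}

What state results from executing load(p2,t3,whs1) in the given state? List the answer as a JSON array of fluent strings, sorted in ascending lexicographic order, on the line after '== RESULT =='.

Compute (S \ del) ∪ add:
  pre ⊆ S: {pkg_at(p2,whs1), truck_at(t3,whs1)} ⊆ S  — applicable
  S \ del = {pkg_at(p1,hub), truck_at(t3,whs1)}
  ∪ add   = {in(p2,t3), pkg_at(p1,hub), truck_at(t3,whs1)}

== RESULT ==
["in(p2,t3)", "pkg_at(p1,hub)", "truck_at(t3,whs1)"]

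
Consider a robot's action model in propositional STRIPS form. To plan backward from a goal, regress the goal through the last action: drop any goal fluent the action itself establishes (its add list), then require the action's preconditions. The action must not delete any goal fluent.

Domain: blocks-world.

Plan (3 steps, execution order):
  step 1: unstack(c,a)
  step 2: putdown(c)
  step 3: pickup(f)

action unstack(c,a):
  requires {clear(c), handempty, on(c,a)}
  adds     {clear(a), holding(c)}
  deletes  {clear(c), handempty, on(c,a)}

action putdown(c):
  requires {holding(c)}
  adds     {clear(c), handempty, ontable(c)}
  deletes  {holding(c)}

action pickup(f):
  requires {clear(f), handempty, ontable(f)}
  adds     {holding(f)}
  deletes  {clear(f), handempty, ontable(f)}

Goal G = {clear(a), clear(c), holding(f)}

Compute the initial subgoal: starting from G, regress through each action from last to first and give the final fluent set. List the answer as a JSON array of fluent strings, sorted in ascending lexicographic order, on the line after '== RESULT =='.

Regress step by step:
  through step 3 (pickup(f)): drop {holding(f)}, keep {clear(a), clear(c)}, require {clear(f), handempty, ontable(f)}
    → {clear(a), clear(c), clear(f), handempty, ontable(f)}
  through step 2 (putdown(c)): drop {clear(c), handempty}, keep {clear(a), clear(f), ontable(f)}, require {holding(c)}
    → {clear(a), clear(f), holding(c), ontable(f)}
  through step 1 (unstack(c,a)): drop {clear(a), holding(c)}, keep {clear(f), ontable(f)}, require {clear(c), handempty, on(c,a)}
    → {clear(c), clear(f), handempty, on(c,a), ontable(f)}

== RESULT ==
["clear(c)", "clear(f)", "handempty", "on(c,a)", "ontable(f)"]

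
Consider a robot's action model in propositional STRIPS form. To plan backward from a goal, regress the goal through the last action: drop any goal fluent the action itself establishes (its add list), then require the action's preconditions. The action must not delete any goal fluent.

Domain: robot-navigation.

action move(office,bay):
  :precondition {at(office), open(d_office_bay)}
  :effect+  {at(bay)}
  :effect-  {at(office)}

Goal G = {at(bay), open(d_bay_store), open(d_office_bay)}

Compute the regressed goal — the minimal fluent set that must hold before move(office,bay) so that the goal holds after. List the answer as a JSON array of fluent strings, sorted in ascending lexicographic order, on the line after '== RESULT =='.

Regress:
  G ∩ del = {}  (empty — regression defined)
  G \ add = {at(bay), open(d_bay_store), open(d_office_bay)} \ {at(bay)} = {open(d_bay_store), open(d_office_bay)}
  ∪ pre   = {open(d_bay_store), open(d_office_bay)} ∪ {at(office), open(d_office_bay)}
          = {at(office), open(d_bay_store), open(d_office_bay)}

== RESULT ==
["at(office)", "open(d_bay_store)", "open(d_office_bay)"]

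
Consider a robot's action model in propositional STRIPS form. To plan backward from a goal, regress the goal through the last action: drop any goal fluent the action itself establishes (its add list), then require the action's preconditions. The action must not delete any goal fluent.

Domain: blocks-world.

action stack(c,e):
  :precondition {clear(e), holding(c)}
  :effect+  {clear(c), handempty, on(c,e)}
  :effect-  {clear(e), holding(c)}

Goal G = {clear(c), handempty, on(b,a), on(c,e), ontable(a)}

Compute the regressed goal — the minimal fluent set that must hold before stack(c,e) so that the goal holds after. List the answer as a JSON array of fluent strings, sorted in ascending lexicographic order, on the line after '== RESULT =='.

Regress:
  G ∩ del = {}  (empty — regression defined)
  G \ add = {clear(c), handempty, on(b,a), on(c,e), ontable(a)} \ {clear(c), handempty, on(c,e)} = {on(b,a), ontable(a)}
  ∪ pre   = {on(b,a), ontable(a)} ∪ {clear(e), holding(c)}
          = {clear(e), holding(c), on(b,a), ontable(a)}

== RESULT ==
["clear(e)", "holding(c)", "on(b,a)", "ontable(a)"]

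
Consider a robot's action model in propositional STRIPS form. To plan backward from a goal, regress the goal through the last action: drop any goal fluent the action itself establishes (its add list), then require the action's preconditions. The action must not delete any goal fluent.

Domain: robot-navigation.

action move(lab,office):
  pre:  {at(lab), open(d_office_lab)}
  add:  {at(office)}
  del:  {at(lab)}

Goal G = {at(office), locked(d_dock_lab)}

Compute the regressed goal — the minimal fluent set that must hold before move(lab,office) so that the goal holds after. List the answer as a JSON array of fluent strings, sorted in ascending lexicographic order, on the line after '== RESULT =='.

Compute (G \ add) ∪ pre:
  G ∩ del = {}  (empty — regression defined)
  G \ add = {at(office), locked(d_dock_lab)} \ {at(office)} = {locked(d_dock_lab)}
  ∪ pre   = {locked(d_dock_lab)} ∪ {at(lab), open(d_office_lab)}
          = {at(lab), locked(d_dock_lab), open(d_office_lab)}

== RESULT ==
["at(lab)", "locked(d_dock_lab)", "open(d_office_lab)"]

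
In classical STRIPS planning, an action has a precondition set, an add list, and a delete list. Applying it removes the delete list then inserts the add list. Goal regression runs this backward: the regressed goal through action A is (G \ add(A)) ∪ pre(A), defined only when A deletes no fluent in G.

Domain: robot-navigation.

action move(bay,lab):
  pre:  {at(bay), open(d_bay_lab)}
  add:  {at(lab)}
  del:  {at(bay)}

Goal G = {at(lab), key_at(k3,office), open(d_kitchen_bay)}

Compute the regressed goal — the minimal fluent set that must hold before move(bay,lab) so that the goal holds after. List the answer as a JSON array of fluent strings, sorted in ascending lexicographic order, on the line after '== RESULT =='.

Compute (G \ add) ∪ pre:
  G ∩ del = {}  (empty — regression defined)
  G \ add = {at(lab), key_at(k3,office), open(d_kitchen_bay)} \ {at(lab)} = {key_at(k3,office), open(d_kitchen_bay)}
  ∪ pre   = {key_at(k3,office), open(d_kitchen_bay)} ∪ {at(bay), open(d_bay_lab)}
          = {at(bay), key_at(k3,office), open(d_bay_lab), open(d_kitchen_bay)}

== RESULT ==
["at(bay)", "key_at(k3,office)", "open(d_bay_lab)", "open(d_kitchen_bay)"]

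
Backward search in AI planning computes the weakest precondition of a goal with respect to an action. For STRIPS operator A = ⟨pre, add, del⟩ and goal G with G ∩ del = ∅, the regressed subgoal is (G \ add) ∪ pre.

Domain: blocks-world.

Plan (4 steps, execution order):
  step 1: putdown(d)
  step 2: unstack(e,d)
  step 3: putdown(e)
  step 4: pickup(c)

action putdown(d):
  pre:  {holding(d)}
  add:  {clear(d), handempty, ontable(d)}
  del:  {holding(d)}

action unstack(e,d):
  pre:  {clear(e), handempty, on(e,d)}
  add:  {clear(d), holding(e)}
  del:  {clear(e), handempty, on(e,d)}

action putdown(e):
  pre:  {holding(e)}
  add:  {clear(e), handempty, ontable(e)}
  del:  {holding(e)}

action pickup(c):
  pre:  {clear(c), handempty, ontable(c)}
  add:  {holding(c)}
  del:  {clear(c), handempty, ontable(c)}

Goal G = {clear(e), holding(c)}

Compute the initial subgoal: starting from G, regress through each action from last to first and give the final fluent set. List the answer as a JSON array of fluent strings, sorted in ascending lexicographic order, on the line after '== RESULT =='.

Regress step by step:
  through step 4 (pickup(c)): drop {holding(c)}, keep {clear(e)}, require {clear(c), handempty, ontable(c)}
    → {clear(c), clear(e), handempty, ontable(c)}
  through step 3 (putdown(e)): drop {clear(e), handempty}, keep {clear(c), ontable(c)}, require {holding(e)}
    → {clear(c), holding(e), ontable(c)}
  through step 2 (unstack(e,d)): drop {holding(e)}, keep {clear(c), ontable(c)}, require {clear(e), handempty, on(e,d)}
    → {clear(c), clear(e), handempty, on(e,d), ontable(c)}
  through step 1 (putdown(d)): drop {handempty}, keep {clear(c), clear(e), on(e,d), ontable(c)}, require {holding(d)}
    → {clear(c), clear(e), holding(d), on(e,d), ontable(c)}

== RESULT ==
["clear(c)", "clear(e)", "holding(d)", "on(e,d)", "ontable(c)"]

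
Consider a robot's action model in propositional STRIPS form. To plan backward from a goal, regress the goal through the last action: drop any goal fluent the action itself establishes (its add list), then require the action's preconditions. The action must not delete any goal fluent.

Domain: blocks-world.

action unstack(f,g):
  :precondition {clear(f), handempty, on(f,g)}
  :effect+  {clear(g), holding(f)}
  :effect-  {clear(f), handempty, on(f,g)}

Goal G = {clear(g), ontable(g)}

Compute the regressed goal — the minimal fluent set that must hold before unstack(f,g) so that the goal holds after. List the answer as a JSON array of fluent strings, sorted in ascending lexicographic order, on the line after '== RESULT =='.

Compute (G \ add) ∪ pre:
  G ∩ del = {}  (empty — regression defined)
  G \ add = {clear(g), ontable(g)} \ {clear(g), holding(f)} = {ontable(g)}
  ∪ pre   = {ontable(g)} ∪ {clear(f), handempty, on(f,g)}
          = {clear(f), handempty, on(f,g), ontable(g)}

== RESULT ==
["clear(f)", "handempty", "on(f,g)", "ontable(g)"]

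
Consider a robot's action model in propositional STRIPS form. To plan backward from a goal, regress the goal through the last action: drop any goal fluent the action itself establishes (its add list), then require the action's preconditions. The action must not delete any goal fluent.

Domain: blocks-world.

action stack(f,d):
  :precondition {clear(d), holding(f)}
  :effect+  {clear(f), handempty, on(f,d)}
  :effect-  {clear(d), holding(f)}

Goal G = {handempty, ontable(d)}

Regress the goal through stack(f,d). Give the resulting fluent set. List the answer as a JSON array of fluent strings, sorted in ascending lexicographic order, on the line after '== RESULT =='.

Regress:
  G ∩ del = {}  (empty — regression defined)
  G \ add = {handempty, ontable(d)} \ {clear(f), handempty, on(f,d)} = {ontable(d)}
  ∪ pre   = {ontable(d)} ∪ {clear(d), holding(f)}
          = {clear(d), holding(f), ontable(d)}

== RESULT ==
["clear(d)", "holding(f)", "ontable(d)"]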